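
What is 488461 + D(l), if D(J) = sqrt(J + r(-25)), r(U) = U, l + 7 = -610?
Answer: 488461 + I*sqrt(642) ≈ 4.8846e+5 + 25.338*I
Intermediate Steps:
l = -617 (l = -7 - 610 = -617)
D(J) = sqrt(-25 + J) (D(J) = sqrt(J - 25) = sqrt(-25 + J))
488461 + D(l) = 488461 + sqrt(-25 - 617) = 488461 + sqrt(-642) = 488461 + I*sqrt(642)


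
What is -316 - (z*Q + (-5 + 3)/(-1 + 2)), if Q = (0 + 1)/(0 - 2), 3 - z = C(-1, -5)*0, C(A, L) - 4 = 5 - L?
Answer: -625/2 ≈ -312.50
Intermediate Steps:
C(A, L) = 9 - L (C(A, L) = 4 + (5 - L) = 9 - L)
z = 3 (z = 3 - (9 - 1*(-5))*0 = 3 - (9 + 5)*0 = 3 - 14*0 = 3 - 1*0 = 3 + 0 = 3)
Q = -1/2 (Q = 1/(-2) = 1*(-1/2) = -1/2 ≈ -0.50000)
-316 - (z*Q + (-5 + 3)/(-1 + 2)) = -316 - (3*(-1/2) + (-5 + 3)/(-1 + 2)) = -316 - (-3/2 - 2/1) = -316 - (-3/2 - 2*1) = -316 - (-3/2 - 2) = -316 - 1*(-7/2) = -316 + 7/2 = -625/2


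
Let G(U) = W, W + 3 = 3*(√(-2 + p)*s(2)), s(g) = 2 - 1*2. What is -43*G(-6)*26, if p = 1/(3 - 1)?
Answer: 3354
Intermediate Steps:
s(g) = 0 (s(g) = 2 - 2 = 0)
p = ½ (p = 1/2 = ½ ≈ 0.50000)
W = -3 (W = -3 + 3*(√(-2 + ½)*0) = -3 + 3*(√(-3/2)*0) = -3 + 3*((I*√6/2)*0) = -3 + 3*0 = -3 + 0 = -3)
G(U) = -3
-43*G(-6)*26 = -43*(-3)*26 = 129*26 = 3354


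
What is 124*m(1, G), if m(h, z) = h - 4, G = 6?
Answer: -372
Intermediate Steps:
m(h, z) = -4 + h
124*m(1, G) = 124*(-4 + 1) = 124*(-3) = -372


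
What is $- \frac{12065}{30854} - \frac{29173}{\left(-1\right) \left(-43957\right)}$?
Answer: $- \frac{1430444947}{1356249278} \approx -1.0547$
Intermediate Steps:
$- \frac{12065}{30854} - \frac{29173}{\left(-1\right) \left(-43957\right)} = \left(-12065\right) \frac{1}{30854} - \frac{29173}{43957} = - \frac{12065}{30854} - \frac{29173}{43957} = - \frac{1430444947}{1356249278}$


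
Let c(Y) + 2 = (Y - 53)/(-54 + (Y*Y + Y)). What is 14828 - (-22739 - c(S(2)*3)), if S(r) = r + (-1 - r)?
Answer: 225397/6 ≈ 37566.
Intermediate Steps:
S(r) = -1
c(Y) = -2 + (-53 + Y)/(-54 + Y + Y²) (c(Y) = -2 + (Y - 53)/(-54 + (Y*Y + Y)) = -2 + (-53 + Y)/(-54 + (Y² + Y)) = -2 + (-53 + Y)/(-54 + (Y + Y²)) = -2 + (-53 + Y)/(-54 + Y + Y²))
14828 - (-22739 - c(S(2)*3)) = 14828 - (-22739 - (55 - (-1)*3 - 2*(-1*3)²)/(-54 - 1*3 + (-1*3)²)) = 14828 - (-22739 - (55 - 1*(-3) - 2*(-3)²)/(-54 - 3 + (-3)²)) = 14828 - (-22739 - (55 + 3 - 2*9)/(-54 - 3 + 9)) = 14828 - (-22739 - (55 + 3 - 18)/(-48)) = 14828 - (-22739 - (-1)*40/48) = 14828 - (-22739 - 1*(-⅚)) = 14828 - (-22739 + ⅚) = 14828 - 1*(-136429/6) = 14828 + 136429/6 = 225397/6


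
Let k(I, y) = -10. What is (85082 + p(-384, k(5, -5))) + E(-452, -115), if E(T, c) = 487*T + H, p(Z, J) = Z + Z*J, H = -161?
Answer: -131747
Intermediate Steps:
p(Z, J) = Z + J*Z
E(T, c) = -161 + 487*T (E(T, c) = 487*T - 161 = -161 + 487*T)
(85082 + p(-384, k(5, -5))) + E(-452, -115) = (85082 - 384*(1 - 10)) + (-161 + 487*(-452)) = (85082 - 384*(-9)) + (-161 - 220124) = (85082 + 3456) - 220285 = 88538 - 220285 = -131747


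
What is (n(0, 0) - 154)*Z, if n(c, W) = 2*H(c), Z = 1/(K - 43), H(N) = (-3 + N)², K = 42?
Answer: 136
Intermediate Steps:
Z = -1 (Z = 1/(42 - 43) = 1/(-1) = -1)
n(c, W) = 2*(-3 + c)²
(n(0, 0) - 154)*Z = (2*(-3 + 0)² - 154)*(-1) = (2*(-3)² - 154)*(-1) = (2*9 - 154)*(-1) = (18 - 154)*(-1) = -136*(-1) = 136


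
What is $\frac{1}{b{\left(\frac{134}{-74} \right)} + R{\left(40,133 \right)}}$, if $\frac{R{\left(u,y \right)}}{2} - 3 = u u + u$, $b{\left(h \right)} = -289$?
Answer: $\frac{1}{2997} \approx 0.00033367$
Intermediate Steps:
$R{\left(u,y \right)} = 6 + 2 u + 2 u^{2}$ ($R{\left(u,y \right)} = 6 + 2 \left(u u + u\right) = 6 + 2 \left(u^{2} + u\right) = 6 + 2 \left(u + u^{2}\right) = 6 + \left(2 u + 2 u^{2}\right) = 6 + 2 u + 2 u^{2}$)
$\frac{1}{b{\left(\frac{134}{-74} \right)} + R{\left(40,133 \right)}} = \frac{1}{-289 + \left(6 + 2 \cdot 40 + 2 \cdot 40^{2}\right)} = \frac{1}{-289 + \left(6 + 80 + 2 \cdot 1600\right)} = \frac{1}{-289 + \left(6 + 80 + 3200\right)} = \frac{1}{-289 + 3286} = \frac{1}{2997}$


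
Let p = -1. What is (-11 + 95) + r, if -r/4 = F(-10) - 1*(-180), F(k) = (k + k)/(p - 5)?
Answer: -1948/3 ≈ -649.33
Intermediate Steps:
F(k) = -k/3 (F(k) = (k + k)/(-1 - 5) = (2*k)/(-6) = (2*k)*(-⅙) = -k/3)
r = -2200/3 (r = -4*(-⅓*(-10) - 1*(-180)) = -4*(10/3 + 180) = -4*550/3 = -2200/3 ≈ -733.33)
(-11 + 95) + r = (-11 + 95) - 2200/3 = 84 - 2200/3 = -1948/3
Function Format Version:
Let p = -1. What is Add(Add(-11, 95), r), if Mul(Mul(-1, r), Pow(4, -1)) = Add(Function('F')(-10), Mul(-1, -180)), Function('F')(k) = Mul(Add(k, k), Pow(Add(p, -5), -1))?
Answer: Rational(-1948, 3) ≈ -649.33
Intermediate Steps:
Function('F')(k) = Mul(Rational(-1, 3), k) (Function('F')(k) = Mul(Add(k, k), Pow(Add(-1, -5), -1)) = Mul(Mul(2, k), Pow(-6, -1)) = Mul(Mul(2, k), Rational(-1, 6)) = Mul(Rational(-1, 3), k))
r = Rational(-2200, 3) (r = Mul(-4, Add(Mul(Rational(-1, 3), -10), Mul(-1, -180))) = Mul(-4, Add(Rational(10, 3), 180)) = Mul(-4, Rational(550, 3)) = Rational(-2200, 3) ≈ -733.33)
Add(Add(-11, 95), r) = Add(Add(-11, 95), Rational(-2200, 3)) = Add(84, Rational(-2200, 3)) = Rational(-1948, 3)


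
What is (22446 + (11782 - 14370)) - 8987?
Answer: 10871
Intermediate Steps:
(22446 + (11782 - 14370)) - 8987 = (22446 - 2588) - 8987 = 19858 - 8987 = 10871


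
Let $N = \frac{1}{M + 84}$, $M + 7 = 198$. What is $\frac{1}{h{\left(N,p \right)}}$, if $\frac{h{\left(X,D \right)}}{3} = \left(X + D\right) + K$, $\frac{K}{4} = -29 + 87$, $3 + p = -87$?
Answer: $\frac{275}{117153} \approx 0.0023474$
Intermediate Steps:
$p = -90$ ($p = -3 - 87 = -90$)
$M = 191$ ($M = -7 + 198 = 191$)
$K = 232$ ($K = 4 \left(-29 + 87\right) = 4 \cdot 58 = 232$)
$N = \frac{1}{275}$ ($N = \frac{1}{191 + 84} = \frac{1}{275} \approx 0.0036364$)
$h{\left(X,D \right)} = 696 + 3 D + 3 X$ ($h{\left(X,D \right)} = 3 \left(\left(X + D\right) + 232\right) = 3 \left(\left(D + X\right) + 232\right) = 3 \left(232 + D + X\right) = 696 + 3 D + 3 X$)
$\frac{1}{h{\left(N,p \right)}} = \frac{1}{696 + 3 \left(-90\right) + 3 \cdot \frac{1}{275}} = \frac{1}{696 - 270 + \frac{3}{275}} = \frac{1}{\frac{117153}{275}} = \frac{275}{117153}$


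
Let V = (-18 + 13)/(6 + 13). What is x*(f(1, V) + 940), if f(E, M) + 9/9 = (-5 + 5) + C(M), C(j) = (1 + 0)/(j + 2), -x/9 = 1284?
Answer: -119435112/11 ≈ -1.0858e+7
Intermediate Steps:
x = -11556 (x = -9*1284 = -11556)
V = -5/19 ≈ -0.26316
C(j) = 1/(2 + j)
f(E, M) = -1 + 1/(2 + M) (f(E, M) = -1 + ((-5 + 5) + 1/(2 + M)) = -1 + (0 + 1/(2 + M)) = -1 + 1/(2 + M))
x*(f(1, V) + 940) = -11556*((-1 - 1*(-5/19))/(2 - 5/19) + 940) = -11556*((-1 + 5/19)/(33/19) + 940) = -11556*((19/33)*(-14/19) + 940) = -11556*(-14/33 + 940) = -11556*31006/33 = -119435112/11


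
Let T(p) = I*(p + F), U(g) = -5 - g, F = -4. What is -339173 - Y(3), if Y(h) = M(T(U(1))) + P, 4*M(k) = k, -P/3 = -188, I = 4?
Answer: -339727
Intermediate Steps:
P = 564 (P = -3*(-188) = 564)
T(p) = -16 + 4*p (T(p) = 4*(p - 4) = 4*(-4 + p) = -16 + 4*p)
M(k) = k/4
Y(h) = 554 (Y(h) = (-16 + 4*(-5 - 1*1))/4 + 564 = (-16 + 4*(-5 - 1))/4 + 564 = (-16 + 4*(-6))/4 + 564 = (-16 - 24)/4 + 564 = (1/4)*(-40) + 564 = -10 + 564 = 554)
-339173 - Y(3) = -339173 - 1*554 = -339173 - 554 = -339727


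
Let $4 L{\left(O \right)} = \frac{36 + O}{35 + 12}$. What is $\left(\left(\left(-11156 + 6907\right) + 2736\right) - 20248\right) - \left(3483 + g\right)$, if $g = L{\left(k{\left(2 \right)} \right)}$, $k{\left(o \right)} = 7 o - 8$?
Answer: $- \frac{2372957}{94} \approx -25244.0$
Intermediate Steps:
$k{\left(o \right)} = -8 + 7 o$
$L{\left(O \right)} = \frac{9}{47} + \frac{O}{188}$ ($L{\left(O \right)} = \frac{\left(36 + O\right) \frac{1}{35 + 12}}{4} = \frac{\left(36 + O\right) \frac{1}{47}}{4} = \frac{\frac{36}{47} + \frac{O}{47}}{4} = \frac{9}{47} + \frac{O}{188}$)
$g = \frac{21}{94}$ ($g = \frac{9}{47} + \frac{-8 + 7 \cdot 2}{188} = \frac{9}{47} + \frac{-8 + 14}{188} = \frac{9}{47} + \frac{1}{188} \cdot 6 = \frac{9}{47} + \frac{3}{94} = \frac{21}{94} \approx 0.2234$)
$\left(\left(\left(-11156 + 6907\right) + 2736\right) - 20248\right) - \left(3483 + g\right) = \left(\left(\left(-11156 + 6907\right) + 2736\right) - 20248\right) - \frac{327423}{94} = \left(\left(-4249 + 2736\right) - 20248\right) - \frac{327423}{94} = \left(-1513 - 20248\right) - \frac{327423}{94} = -21761 - \frac{327423}{94} = - \frac{2372957}{94}$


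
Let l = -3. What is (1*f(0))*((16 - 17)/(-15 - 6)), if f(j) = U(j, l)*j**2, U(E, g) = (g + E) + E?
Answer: 0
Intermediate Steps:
U(E, g) = g + 2*E (U(E, g) = (E + g) + E = g + 2*E)
f(j) = j**2*(-3 + 2*j) (f(j) = (-3 + 2*j)*j**2 = j**2*(-3 + 2*j))
(1*f(0))*((16 - 17)/(-15 - 6)) = (1*(0**2*(-3 + 2*0)))*((16 - 17)/(-15 - 6)) = (1*(0*(-3 + 0)))*(-1/(-21)) = (1*(0*(-3)))*(-1*(-1/21)) = (1*0)*(1/21) = 0*(1/21) = 0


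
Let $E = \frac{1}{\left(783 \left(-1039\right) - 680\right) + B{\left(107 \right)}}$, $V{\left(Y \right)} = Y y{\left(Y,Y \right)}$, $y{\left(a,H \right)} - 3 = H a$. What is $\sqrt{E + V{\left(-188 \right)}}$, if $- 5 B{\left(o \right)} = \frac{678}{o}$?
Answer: $\frac{i \sqrt{1260955199011435949581399}}{435606773} \approx 2577.8 i$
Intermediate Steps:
$B{\left(o \right)} = - \frac{678}{5 o}$ ($B{\left(o \right)} = - \frac{678 \frac{1}{o}}{5} = - \frac{678}{5 o}$)
$y{\left(a,H \right)} = 3 + H a$
$V{\left(Y \right)} = Y \left(3 + Y^{2}\right)$ ($V{\left(Y \right)} = Y \left(3 + Y Y\right) = Y \left(3 + Y^{2}\right)$)
$E = - \frac{535}{435606773}$ ($E = \frac{1}{\left(783 \left(-1039\right) - 680\right) - \frac{678}{5 \cdot 107}} = \frac{1}{\left(-813537 - 680\right) - \frac{678}{535}} = \frac{1}{-814217 - \frac{678}{535}} = \frac{1}{- \frac{435606773}{535}} = - \frac{535}{435606773} \approx -1.2282 \cdot 10^{-6}$)
$\sqrt{E + V{\left(-188 \right)}} = \sqrt{- \frac{535}{435606773} - 188 \left(3 + \left(-188\right)^{2}\right)} = \sqrt{- \frac{535}{435606773} - 188 \left(3 + 35344\right)} = \sqrt{- \frac{535}{435606773} - 6645236} = \sqrt{- \frac{2894709809783963}{435606773}} = \frac{i \sqrt{1260955199011435949581399}}{435606773}$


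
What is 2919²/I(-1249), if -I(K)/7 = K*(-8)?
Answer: -1217223/9992 ≈ -121.82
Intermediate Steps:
I(K) = 56*K (I(K) = -7*K*(-8) = -(-56)*K = 56*K)
2919²/I(-1249) = 2919²/((56*(-1249))) = 8520561/(-69944) = 8520561*(-1/69944) = -1217223/9992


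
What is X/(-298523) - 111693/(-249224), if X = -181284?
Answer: 78523253055/74399096152 ≈ 1.0554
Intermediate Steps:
X/(-298523) - 111693/(-249224) = -181284/(-298523) - 111693/(-249224) = -181284*(-1/298523) - 111693*(-1/249224) = 181284/298523 + 111693/249224 = 78523253055/74399096152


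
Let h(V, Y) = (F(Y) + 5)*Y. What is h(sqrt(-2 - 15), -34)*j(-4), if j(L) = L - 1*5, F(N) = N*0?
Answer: 1530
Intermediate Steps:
F(N) = 0
j(L) = -5 + L (j(L) = L - 5 = -5 + L)
h(V, Y) = 5*Y (h(V, Y) = (0 + 5)*Y = 5*Y)
h(sqrt(-2 - 15), -34)*j(-4) = (5*(-34))*(-5 - 4) = -170*(-9) = 1530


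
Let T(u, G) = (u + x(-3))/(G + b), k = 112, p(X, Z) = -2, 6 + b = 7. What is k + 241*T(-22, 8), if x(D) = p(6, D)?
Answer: -1592/3 ≈ -530.67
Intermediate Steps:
b = 1 (b = -6 + 7 = 1)
x(D) = -2
T(u, G) = (-2 + u)/(1 + G) (T(u, G) = (u - 2)/(G + 1) = (-2 + u)/(1 + G))
k + 241*T(-22, 8) = 112 + 241*((-2 - 22)/(1 + 8)) = 112 + 241*(-24/9) = 112 + 241*((⅑)*(-24)) = 112 + 241*(-8/3) = 112 - 1928/3 = -1592/3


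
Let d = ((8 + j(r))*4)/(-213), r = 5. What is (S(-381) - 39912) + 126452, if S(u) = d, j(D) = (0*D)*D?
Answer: 18432988/213 ≈ 86540.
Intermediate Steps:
j(D) = 0 (j(D) = 0*D = 0)
d = -32/213 (d = ((8 + 0)*4)/(-213) = (8*4)*(-1/213) = 32*(-1/213) = -32/213 ≈ -0.15023)
S(u) = -32/213
(S(-381) - 39912) + 126452 = (-32/213 - 39912) + 126452 = -8501288/213 + 126452 = 18432988/213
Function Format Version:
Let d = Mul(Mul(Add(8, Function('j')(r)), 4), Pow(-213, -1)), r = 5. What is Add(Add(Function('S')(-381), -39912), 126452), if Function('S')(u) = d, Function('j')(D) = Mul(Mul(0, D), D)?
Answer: Rational(18432988, 213) ≈ 86540.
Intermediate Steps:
Function('j')(D) = 0 (Function('j')(D) = Mul(0, D) = 0)
d = Rational(-32, 213) (d = Mul(Mul(Add(8, 0), 4), Pow(-213, -1)) = Mul(Mul(8, 4), Rational(-1, 213)) = Mul(32, Rational(-1, 213)) = Rational(-32, 213) ≈ -0.15023)
Function('S')(u) = Rational(-32, 213)
Add(Add(Function('S')(-381), -39912), 126452) = Add(Add(Rational(-32, 213), -39912), 126452) = Add(Rational(-8501288, 213), 126452) = Rational(18432988, 213)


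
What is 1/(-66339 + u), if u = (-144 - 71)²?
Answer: -1/20114 ≈ -4.9717e-5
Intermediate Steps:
u = 46225 (u = (-215)² = 46225)
1/(-66339 + u) = 1/(-66339 + 46225) = 1/(-20114) = -1/20114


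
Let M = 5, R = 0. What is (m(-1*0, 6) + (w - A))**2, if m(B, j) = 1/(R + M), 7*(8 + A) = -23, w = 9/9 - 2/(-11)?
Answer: 23785129/148225 ≈ 160.47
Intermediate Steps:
w = 13/11 (w = 9*(1/9) - 2*(-1/11) = 1 + 2/11 = 13/11 ≈ 1.1818)
A = -79/7 (A = -8 + (1/7)*(-23) = -8 - 23/7 = -79/7 ≈ -11.286)
m(B, j) = 1/5 (m(B, j) = 1/(0 + 5) = 1/5)
(m(-1*0, 6) + (w - A))**2 = (1/5 + (13/11 - 1*(-79/7)))**2 = (1/5 + (13/11 + 79/7))**2 = (1/5 + 960/77)**2 = (4877/385)**2 = 23785129/148225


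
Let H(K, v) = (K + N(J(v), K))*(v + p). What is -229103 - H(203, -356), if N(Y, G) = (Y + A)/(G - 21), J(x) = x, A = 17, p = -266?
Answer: -9463596/91 ≈ -1.0400e+5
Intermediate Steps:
N(Y, G) = (17 + Y)/(-21 + G) (N(Y, G) = (Y + 17)/(G - 21) = (17 + Y)/(-21 + G))
H(K, v) = (-266 + v)*(K + (17 + v)/(-21 + K)) (H(K, v) = (K + (17 + v)/(-21 + K))*(v - 266) = (K + (17 + v)/(-21 + K))*(-266 + v) = (-266 + v)*(K + (17 + v)/(-21 + K)))
-229103 - H(203, -356) = -229103 - (-4522 - 266*(-356) - 356*(17 - 356) + 203*(-266 - 356)*(-21 + 203))/(-21 + 203) = -229103 - (-4522 + 94696 - 356*(-339) + 203*(-622)*182)/182 = -229103 - (-4522 + 94696 + 120684 - 22980412)/182 = -229103 - (-22769554)/182 = -229103 - 1*(-11384777/91) = -229103 + 11384777/91 = -9463596/91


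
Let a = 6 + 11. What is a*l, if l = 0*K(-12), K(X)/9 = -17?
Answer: 0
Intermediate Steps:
K(X) = -153 (K(X) = 9*(-17) = -153)
l = 0 (l = 0*(-153) = 0)
a = 17
a*l = 17*0 = 0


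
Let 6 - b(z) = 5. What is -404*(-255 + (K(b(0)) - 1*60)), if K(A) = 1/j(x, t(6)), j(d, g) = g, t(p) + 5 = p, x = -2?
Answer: 126856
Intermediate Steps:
t(p) = -5 + p
b(z) = 1 (b(z) = 6 - 1*5 = 6 - 5 = 1)
K(A) = 1 (K(A) = 1/(-5 + 6) = 1/1 = 1)
-404*(-255 + (K(b(0)) - 1*60)) = -404*(-255 + (1 - 1*60)) = -404*(-255 + (1 - 60)) = -404*(-255 - 59) = -404*(-314) = 126856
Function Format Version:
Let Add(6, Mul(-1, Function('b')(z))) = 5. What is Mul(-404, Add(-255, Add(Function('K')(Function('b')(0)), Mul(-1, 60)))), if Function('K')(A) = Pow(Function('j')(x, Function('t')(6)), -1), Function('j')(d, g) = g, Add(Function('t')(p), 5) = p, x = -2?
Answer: 126856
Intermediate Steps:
Function('t')(p) = Add(-5, p)
Function('b')(z) = 1 (Function('b')(z) = Add(6, Mul(-1, 5)) = Add(6, -5) = 1)
Function('K')(A) = 1 (Function('K')(A) = Pow(Add(-5, 6), -1) = Pow(1, -1) = 1)
Mul(-404, Add(-255, Add(Function('K')(Function('b')(0)), Mul(-1, 60)))) = Mul(-404, Add(-255, Add(1, Mul(-1, 60)))) = Mul(-404, Add(-255, Add(1, -60))) = Mul(-404, Add(-255, -59)) = Mul(-404, -314) = 126856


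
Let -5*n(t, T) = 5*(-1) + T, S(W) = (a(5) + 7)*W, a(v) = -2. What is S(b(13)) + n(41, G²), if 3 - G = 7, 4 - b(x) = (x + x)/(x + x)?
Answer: 64/5 ≈ 12.800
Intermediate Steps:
b(x) = 3 (b(x) = 4 - (x + x)/(x + x) = 4 - 2*x/(2*x) = 4 - 2*x*1/(2*x) = 4 - 1*1 = 4 - 1 = 3)
G = -4 (G = 3 - 1*7 = 3 - 7 = -4)
S(W) = 5*W (S(W) = (-2 + 7)*W = 5*W)
n(t, T) = 1 - T/5 (n(t, T) = -(5*(-1) + T)/5 = -(-5 + T)/5 = 1 - T/5)
S(b(13)) + n(41, G²) = 5*3 + (1 - ⅕*(-4)²) = 15 + (1 - ⅕*16) = 15 + (1 - 16/5) = 15 - 11/5 = 64/5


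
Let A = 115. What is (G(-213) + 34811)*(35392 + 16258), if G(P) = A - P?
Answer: 1814929350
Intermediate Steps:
G(P) = 115 - P
(G(-213) + 34811)*(35392 + 16258) = ((115 - 1*(-213)) + 34811)*(35392 + 16258) = ((115 + 213) + 34811)*51650 = (328 + 34811)*51650 = 35139*51650 = 1814929350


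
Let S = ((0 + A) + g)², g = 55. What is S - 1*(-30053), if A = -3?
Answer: 32757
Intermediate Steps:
S = 2704 (S = ((0 - 3) + 55)² = (-3 + 55)² = 52² = 2704)
S - 1*(-30053) = 2704 - 1*(-30053) = 2704 + 30053 = 32757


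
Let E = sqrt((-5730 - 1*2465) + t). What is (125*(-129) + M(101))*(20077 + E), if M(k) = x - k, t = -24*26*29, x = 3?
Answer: -325709171 - 16223*I*sqrt(26291) ≈ -3.2571e+8 - 2.6305e+6*I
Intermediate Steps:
t = -18096 (t = -624*29 = -18096)
M(k) = 3 - k
E = I*sqrt(26291) (E = sqrt((-5730 - 1*2465) - 18096) = sqrt((-5730 - 2465) - 18096) = sqrt(-8195 - 18096) = sqrt(-26291) = I*sqrt(26291) ≈ 162.15*I)
(125*(-129) + M(101))*(20077 + E) = (125*(-129) + (3 - 1*101))*(20077 + I*sqrt(26291)) = (-16125 + (3 - 101))*(20077 + I*sqrt(26291)) = (-16125 - 98)*(20077 + I*sqrt(26291)) = -16223*(20077 + I*sqrt(26291)) = -325709171 - 16223*I*sqrt(26291)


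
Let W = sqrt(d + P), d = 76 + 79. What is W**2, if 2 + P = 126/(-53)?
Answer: 7983/53 ≈ 150.62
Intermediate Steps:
P = -232/53 (P = -2 + 126/(-53) = -2 + 126*(-1/53) = -2 - 126/53 = -232/53 ≈ -4.3774)
d = 155
W = 3*sqrt(47011)/53 (W = sqrt(155 - 232/53) = sqrt(7983/53) = 3*sqrt(47011)/53 ≈ 12.273)
W**2 = (3*sqrt(47011)/53)**2 = 7983/53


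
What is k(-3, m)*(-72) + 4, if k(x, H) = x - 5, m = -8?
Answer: 580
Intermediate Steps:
k(x, H) = -5 + x
k(-3, m)*(-72) + 4 = (-5 - 3)*(-72) + 4 = -8*(-72) + 4 = 576 + 4 = 580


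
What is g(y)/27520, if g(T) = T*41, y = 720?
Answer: 369/344 ≈ 1.0727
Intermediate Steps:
g(T) = 41*T
g(y)/27520 = (41*720)/27520 = 29520*(1/27520) = 369/344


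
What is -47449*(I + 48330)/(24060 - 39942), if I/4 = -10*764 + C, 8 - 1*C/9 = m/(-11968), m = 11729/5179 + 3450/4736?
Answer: 31440259900702325935/582766246791168 ≈ 53950.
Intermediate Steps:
m = 36708047/12263872 (m = 11729*(1/5179) + 3450*(1/4736) = 11729/5179 + 1725/2368 = 36708047/12263872 ≈ 2.9932)
C = 10568059819335/146774020096 (C = 72 - 330372423/(12263872*(-11968)) = 72 - 330372423*(-1)/(12263872*11968) = 72 - 9*(-36708047/146774020096) = 72 + 330372423/146774020096 = 10568059819335/146774020096 ≈ 72.002)
I = -1110785453714105/36693505024 (I = 4*(-10*764 + 10568059819335/146774020096) = 4*(-7640 + 10568059819335/146774020096) = 4*(-1110785453714105/146774020096) = -1110785453714105/36693505024 ≈ -30272.)
-47449*(I + 48330)/(24060 - 39942) = -47449*(-1110785453714105/36693505024 + 48330)/(24060 - 39942) = -47449/((-15882/662611644095815/36693505024)) = -47449/((-15882*36693505024/662611644095815)) = -47449/(-582766246791168/662611644095815) = -47449*(-662611644095815/582766246791168) = 31440259900702325935/582766246791168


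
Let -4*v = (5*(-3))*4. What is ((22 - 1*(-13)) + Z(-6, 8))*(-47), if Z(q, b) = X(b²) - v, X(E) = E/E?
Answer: -987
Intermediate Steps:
X(E) = 1
v = 15 (v = -5*(-3)*4/4 = -(-15)*4/4 = -¼*(-60) = 15)
Z(q, b) = -14 (Z(q, b) = 1 - 1*15 = 1 - 15 = -14)
((22 - 1*(-13)) + Z(-6, 8))*(-47) = ((22 - 1*(-13)) - 14)*(-47) = ((22 + 13) - 14)*(-47) = (35 - 14)*(-47) = 21*(-47) = -987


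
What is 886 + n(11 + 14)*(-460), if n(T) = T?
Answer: -10614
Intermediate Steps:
886 + n(11 + 14)*(-460) = 886 + (11 + 14)*(-460) = 886 + 25*(-460) = 886 - 11500 = -10614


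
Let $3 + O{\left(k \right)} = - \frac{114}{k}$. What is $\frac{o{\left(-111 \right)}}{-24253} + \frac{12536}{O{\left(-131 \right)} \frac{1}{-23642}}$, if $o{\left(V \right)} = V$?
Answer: $\frac{941629289638985}{6766587} \approx 1.3916 \cdot 10^{8}$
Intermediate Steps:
$O{\left(k \right)} = -3 - \frac{114}{k}$
$\frac{o{\left(-111 \right)}}{-24253} + \frac{12536}{O{\left(-131 \right)} \frac{1}{-23642}} = - \frac{111}{-24253} + \frac{12536}{\left(-3 - \frac{114}{-131}\right) \frac{1}{-23642}} = \left(-111\right) \left(- \frac{1}{24253}\right) + \frac{12536}{\left(-3 - - \frac{114}{131}\right) \left(- \frac{1}{23642}\right)} = \frac{111}{24253} + \frac{12536}{\left(-3 + \frac{114}{131}\right) \left(- \frac{1}{23642}\right)} = \frac{111}{24253} + \frac{12536}{\left(- \frac{279}{131}\right) \left(- \frac{1}{23642}\right)} = \frac{111}{24253} + \frac{12536}{\frac{279}{3097102}} = \frac{111}{24253} + 12536 \cdot \frac{3097102}{279} = \frac{111}{24253} + \frac{38825270672}{279} = \frac{941629289638985}{6766587}$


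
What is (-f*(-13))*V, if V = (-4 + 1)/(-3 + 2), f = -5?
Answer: -195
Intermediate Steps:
V = 3 (V = -3/(-1) = -3*(-1) = 3)
(-f*(-13))*V = (-1*(-5)*(-13))*3 = (5*(-13))*3 = -65*3 = -195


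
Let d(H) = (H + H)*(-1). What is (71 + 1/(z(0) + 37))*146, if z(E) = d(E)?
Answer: 383688/37 ≈ 10370.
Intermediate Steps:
d(H) = -2*H (d(H) = (2*H)*(-1) = -2*H)
z(E) = -2*E
(71 + 1/(z(0) + 37))*146 = (71 + 1/(-2*0 + 37))*146 = (71 + 1/(0 + 37))*146 = (71 + 1/37)*146 = (2628/37)*146 = 383688/37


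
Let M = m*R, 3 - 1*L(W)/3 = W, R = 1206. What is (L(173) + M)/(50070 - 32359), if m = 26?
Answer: 30846/17711 ≈ 1.7416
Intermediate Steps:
L(W) = 9 - 3*W
M = 31356 (M = 26*1206 = 31356)
(L(173) + M)/(50070 - 32359) = ((9 - 3*173) + 31356)/(50070 - 32359) = ((9 - 519) + 31356)/17711 = (-510 + 31356)*(1/17711) = 30846*(1/17711) = 30846/17711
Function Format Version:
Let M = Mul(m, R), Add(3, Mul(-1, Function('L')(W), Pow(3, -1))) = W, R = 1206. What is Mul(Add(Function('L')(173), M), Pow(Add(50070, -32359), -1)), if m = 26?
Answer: Rational(30846, 17711) ≈ 1.7416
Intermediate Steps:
Function('L')(W) = Add(9, Mul(-3, W))
M = 31356 (M = Mul(26, 1206) = 31356)
Mul(Add(Function('L')(173), M), Pow(Add(50070, -32359), -1)) = Mul(Add(Add(9, Mul(-3, 173)), 31356), Pow(Add(50070, -32359), -1)) = Mul(Add(Add(9, -519), 31356), Pow(17711, -1)) = Mul(Add(-510, 31356), Rational(1, 17711)) = Mul(30846, Rational(1, 17711)) = Rational(30846, 17711)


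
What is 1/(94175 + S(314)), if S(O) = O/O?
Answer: 1/94176 ≈ 1.0618e-5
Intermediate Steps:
S(O) = 1
1/(94175 + S(314)) = 1/(94175 + 1) = 1/94176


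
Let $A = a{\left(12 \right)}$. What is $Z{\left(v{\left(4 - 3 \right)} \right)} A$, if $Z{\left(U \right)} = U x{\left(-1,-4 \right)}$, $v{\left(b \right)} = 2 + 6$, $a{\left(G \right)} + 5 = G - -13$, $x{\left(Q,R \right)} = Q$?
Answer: $-160$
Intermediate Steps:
$a{\left(G \right)} = 8 + G$ ($a{\left(G \right)} = -5 + \left(G - -13\right) = -5 + \left(G + 13\right) = -5 + \left(13 + G\right) = 8 + G$)
$A = 20$ ($A = 8 + 12 = 20$)
$v{\left(b \right)} = 8$
$Z{\left(U \right)} = - U$ ($Z{\left(U \right)} = U \left(-1\right) = - U$)
$Z{\left(v{\left(4 - 3 \right)} \right)} A = \left(-1\right) 8 \cdot 20 = \left(-8\right) 20 = -160$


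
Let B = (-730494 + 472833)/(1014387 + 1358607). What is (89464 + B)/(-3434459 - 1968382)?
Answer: -23588586395/1424545475106 ≈ -0.016559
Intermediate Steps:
B = -28629/263666 (B = -257661/2372994 = -257661*1/2372994 = -28629/263666 ≈ -0.10858)
(89464 + B)/(-3434459 - 1968382) = (89464 - 28629/263666)/(-3434459 - 1968382) = (23588586395/263666)/(-5402841) = (23588586395/263666)*(-1/5402841) = -23588586395/1424545475106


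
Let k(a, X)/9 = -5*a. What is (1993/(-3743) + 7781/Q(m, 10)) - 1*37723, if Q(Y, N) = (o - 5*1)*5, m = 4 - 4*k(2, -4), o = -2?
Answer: -4971095653/131005 ≈ -37946.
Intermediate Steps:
k(a, X) = -45*a (k(a, X) = 9*(-5*a) = -45*a)
m = 364 (m = 4 - (-180)*2 = 4 - 4*(-90) = 4 + 360 = 364)
Q(Y, N) = -35 (Q(Y, N) = (-2 - 5*1)*5 = (-2 - 5)*5 = -7*5 = -35)
(1993/(-3743) + 7781/Q(m, 10)) - 1*37723 = (1993/(-3743) + 7781/(-35)) - 1*37723 = (1993*(-1/3743) + 7781*(-1/35)) - 37723 = (-1993/3743 - 7781/35) - 37723 = -29194038/131005 - 37723 = -4971095653/131005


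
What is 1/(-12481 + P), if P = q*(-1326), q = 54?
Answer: -1/84085 ≈ -1.1893e-5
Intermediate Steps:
P = -71604 (P = 54*(-1326) = -71604)
1/(-12481 + P) = 1/(-12481 - 71604) = 1/(-84085) = -1/84085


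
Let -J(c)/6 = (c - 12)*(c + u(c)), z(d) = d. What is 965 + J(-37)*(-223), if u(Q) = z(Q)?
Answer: 4852553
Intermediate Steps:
u(Q) = Q
J(c) = -12*c*(-12 + c) (J(c) = -6*(c - 12)*(c + c) = -6*(-12 + c)*2*c = -12*c*(-12 + c))
965 + J(-37)*(-223) = 965 + (12*(-37)*(12 - 1*(-37)))*(-223) = 965 + (12*(-37)*(12 + 37))*(-223) = 965 + (12*(-37)*49)*(-223) = 965 - 21756*(-223) = 965 + 4851588 = 4852553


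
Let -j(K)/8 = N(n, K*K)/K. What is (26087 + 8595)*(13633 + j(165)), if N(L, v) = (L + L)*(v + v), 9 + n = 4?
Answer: 1388424506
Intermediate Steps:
n = -5 (n = -9 + 4 = -5)
N(L, v) = 4*L*v (N(L, v) = (2*L)*(2*v) = 4*L*v)
j(K) = 160*K (j(K) = -8*4*(-5)*(K*K)/K = -8*4*(-5)*K²/K = -8*(-20*K²)/K = -(-160)*K = 160*K)
(26087 + 8595)*(13633 + j(165)) = (26087 + 8595)*(13633 + 160*165) = 34682*(13633 + 26400) = 34682*40033 = 1388424506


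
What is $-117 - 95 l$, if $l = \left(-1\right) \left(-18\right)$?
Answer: $-1827$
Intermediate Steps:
$l = 18$
$-117 - 95 l = -117 - 1710 = -1827$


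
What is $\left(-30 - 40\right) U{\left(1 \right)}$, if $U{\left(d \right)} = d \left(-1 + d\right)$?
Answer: $0$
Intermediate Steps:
$\left(-30 - 40\right) U{\left(1 \right)} = \left(-30 - 40\right) 1 \left(-1 + 1\right) = - 70 \cdot 1 \cdot 0 = \left(-70\right) 0 = 0$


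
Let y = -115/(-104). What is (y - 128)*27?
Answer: -356319/104 ≈ -3426.1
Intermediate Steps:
y = 115/104 (y = -115*(-1/104) = 115/104 ≈ 1.1058)
(y - 128)*27 = (115/104 - 128)*27 = -13197/104*27 = -356319/104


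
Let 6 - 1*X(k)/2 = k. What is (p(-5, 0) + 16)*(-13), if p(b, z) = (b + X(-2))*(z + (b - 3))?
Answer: 936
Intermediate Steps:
X(k) = 12 - 2*k
p(b, z) = (16 + b)*(-3 + b + z) (p(b, z) = (b + (12 - 2*(-2)))*(z + (b - 3)) = (b + (12 + 4))*(z + (-3 + b)) = (b + 16)*(-3 + b + z) = (16 + b)*(-3 + b + z))
(p(-5, 0) + 16)*(-13) = ((-48 + (-5)² + 13*(-5) + 16*0 - 5*0) + 16)*(-13) = ((-48 + 25 - 65 + 0 + 0) + 16)*(-13) = (-88 + 16)*(-13) = -72*(-13) = 936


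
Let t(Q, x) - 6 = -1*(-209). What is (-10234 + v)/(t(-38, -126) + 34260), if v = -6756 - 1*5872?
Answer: -3266/4925 ≈ -0.66315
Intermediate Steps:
t(Q, x) = 215 (t(Q, x) = 6 - 1*(-209) = 6 + 209 = 215)
v = -12628 (v = -6756 - 5872 = -12628)
(-10234 + v)/(t(-38, -126) + 34260) = (-10234 - 12628)/(215 + 34260) = -22862/34475 = -22862*1/34475 = -3266/4925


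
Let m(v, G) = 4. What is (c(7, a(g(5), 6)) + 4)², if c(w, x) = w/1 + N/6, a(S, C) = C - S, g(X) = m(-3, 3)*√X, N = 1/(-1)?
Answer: 4225/36 ≈ 117.36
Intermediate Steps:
N = -1
g(X) = 4*√X
c(w, x) = -⅙ + w (c(w, x) = w/1 - 1/6 = w*1 - 1*⅙ = w - ⅙ = -⅙ + w)
(c(7, a(g(5), 6)) + 4)² = ((-⅙ + 7) + 4)² = (41/6 + 4)² = (65/6)² = 4225/36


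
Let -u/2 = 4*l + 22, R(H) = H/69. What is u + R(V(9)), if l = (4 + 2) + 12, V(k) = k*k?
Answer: -4297/23 ≈ -186.83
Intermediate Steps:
V(k) = k²
l = 18 (l = 6 + 12 = 18)
R(H) = H/69
u = -188 (u = -2*(4*18 + 22) = -2*(72 + 22) = -2*94 = -188)
u + R(V(9)) = -188 + (1/69)*9² = -188 + (1/69)*81 = -188 + 27/23 = -4297/23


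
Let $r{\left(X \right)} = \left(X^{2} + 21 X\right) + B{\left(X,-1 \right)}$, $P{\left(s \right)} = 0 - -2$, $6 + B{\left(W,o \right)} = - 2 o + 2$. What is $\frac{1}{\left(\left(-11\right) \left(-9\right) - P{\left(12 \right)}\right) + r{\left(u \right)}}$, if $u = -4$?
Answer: $\frac{1}{27} \approx 0.037037$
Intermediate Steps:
$B{\left(W,o \right)} = -4 - 2 o$ ($B{\left(W,o \right)} = -6 - \left(-2 + 2 o\right) = -4 - 2 o$)
$P{\left(s \right)} = 2$ ($P{\left(s \right)} = 0 + 2 = 2$)
$r{\left(X \right)} = -2 + X^{2} + 21 X$ ($r{\left(X \right)} = \left(X^{2} + 21 X\right) - 2 = -2 + X^{2} + 21 X$)
$\frac{1}{\left(\left(-11\right) \left(-9\right) - P{\left(12 \right)}\right) + r{\left(u \right)}} = \frac{1}{\left(\left(-11\right) \left(-9\right) - 2\right) + \left(-2 + \left(-4\right)^{2} + 21 \left(-4\right)\right)} = \frac{1}{\left(99 - 2\right) - 70} = \frac{1}{97 - 70} = \frac{1}{27}$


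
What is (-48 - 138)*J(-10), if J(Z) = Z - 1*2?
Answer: 2232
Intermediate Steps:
J(Z) = -2 + Z (J(Z) = Z - 2 = -2 + Z)
(-48 - 138)*J(-10) = (-48 - 138)*(-2 - 10) = -186*(-12) = 2232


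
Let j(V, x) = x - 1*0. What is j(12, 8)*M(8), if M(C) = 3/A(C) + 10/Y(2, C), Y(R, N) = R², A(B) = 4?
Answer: 26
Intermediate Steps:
j(V, x) = x (j(V, x) = x + 0 = x)
M(C) = 13/4 (M(C) = 3/4 + 10/(2²) = 3*(¼) + 10/4 = ¾ + 10*(¼) = ¾ + 5/2 = 13/4)
j(12, 8)*M(8) = 8*(13/4) = 26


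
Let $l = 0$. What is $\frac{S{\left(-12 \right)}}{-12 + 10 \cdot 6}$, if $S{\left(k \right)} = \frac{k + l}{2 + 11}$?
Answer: $- \frac{1}{52} \approx -0.019231$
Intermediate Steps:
$S{\left(k \right)} = \frac{k}{13}$ ($S{\left(k \right)} = \frac{k + 0}{2 + 11} = \frac{k}{13}$)
$\frac{S{\left(-12 \right)}}{-12 + 10 \cdot 6} = \frac{\frac{1}{13} \left(-12\right)}{-12 + 10 \cdot 6} = - \frac{12}{13 \left(-12 + 60\right)} = - \frac{12}{13 \cdot 48} = \left(- \frac{12}{13}\right) \frac{1}{48} = - \frac{1}{52}$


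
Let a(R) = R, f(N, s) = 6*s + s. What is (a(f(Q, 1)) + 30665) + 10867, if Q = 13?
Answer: 41539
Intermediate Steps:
f(N, s) = 7*s
(a(f(Q, 1)) + 30665) + 10867 = (7*1 + 30665) + 10867 = (7 + 30665) + 10867 = 30672 + 10867 = 41539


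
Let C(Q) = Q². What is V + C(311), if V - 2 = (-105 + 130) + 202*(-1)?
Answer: 96546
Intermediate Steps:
V = -175 (V = 2 + ((-105 + 130) + 202*(-1)) = 2 + (25 - 202) = 2 - 177 = -175)
V + C(311) = -175 + 311² = -175 + 96721 = 96546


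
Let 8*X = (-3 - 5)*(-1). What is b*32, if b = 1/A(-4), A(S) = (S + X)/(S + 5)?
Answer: -32/3 ≈ -10.667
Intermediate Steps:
X = 1 (X = ((-3 - 5)*(-1))/8 = (-8*(-1))/8 = (1/8)*8 = 1)
A(S) = (1 + S)/(5 + S) (A(S) = (S + 1)/(S + 5) = (1 + S)/(5 + S))
b = -1/3 (b = 1/((1 - 4)/(5 - 4)) = 1/(-3/1) = 1/(1*(-3)) = 1/(-3) = -1/3 ≈ -0.33333)
b*32 = -1/3*32 = -32/3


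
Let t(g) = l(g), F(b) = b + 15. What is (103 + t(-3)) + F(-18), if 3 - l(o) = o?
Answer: 106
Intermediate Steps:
l(o) = 3 - o
F(b) = 15 + b
t(g) = 3 - g
(103 + t(-3)) + F(-18) = (103 + (3 - 1*(-3))) + (15 - 18) = (103 + (3 + 3)) - 3 = (103 + 6) - 3 = 109 - 3 = 106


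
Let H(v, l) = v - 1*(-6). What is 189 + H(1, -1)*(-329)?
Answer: -2114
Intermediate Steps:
H(v, l) = 6 + v (H(v, l) = v + 6 = 6 + v)
189 + H(1, -1)*(-329) = 189 + (6 + 1)*(-329) = 189 + 7*(-329) = 189 - 2303 = -2114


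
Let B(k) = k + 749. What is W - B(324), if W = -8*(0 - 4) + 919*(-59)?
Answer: -55262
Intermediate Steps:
W = -54189 (W = -8*(-4) - 54221 = 32 - 54221 = -54189)
B(k) = 749 + k
W - B(324) = -54189 - (749 + 324) = -54189 - 1*1073 = -54189 - 1073 = -55262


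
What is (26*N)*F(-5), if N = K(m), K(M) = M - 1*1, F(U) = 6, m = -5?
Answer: -936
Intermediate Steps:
K(M) = -1 + M (K(M) = M - 1 = -1 + M)
N = -6 (N = -1 - 5 = -6)
(26*N)*F(-5) = (26*(-6))*6 = -156*6 = -936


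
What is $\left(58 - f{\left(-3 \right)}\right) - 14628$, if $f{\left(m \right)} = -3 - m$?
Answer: $-14570$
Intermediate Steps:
$\left(58 - f{\left(-3 \right)}\right) - 14628 = \left(58 - \left(-3 - -3\right)\right) - 14628 = \left(58 - \left(-3 + 3\right)\right) - 14628 = \left(58 - 0\right) - 14628 = \left(58 + 0\right) - 14628 = 58 - 14628 = -14570$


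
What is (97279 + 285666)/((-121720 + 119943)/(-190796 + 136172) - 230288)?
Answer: -4183597536/2515849987 ≈ -1.6629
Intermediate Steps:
(97279 + 285666)/((-121720 + 119943)/(-190796 + 136172) - 230288) = 382945/(-1777/(-54624) - 230288) = 382945/(-1777*(-1/54624) - 230288) = 382945/(1777/54624 - 230288) = 382945/(-12579249935/54624) = 382945*(-54624/12579249935) = -4183597536/2515849987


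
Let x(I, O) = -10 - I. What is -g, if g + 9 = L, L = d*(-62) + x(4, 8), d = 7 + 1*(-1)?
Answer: 395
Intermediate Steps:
d = 6 (d = 7 - 1 = 6)
L = -386 (L = 6*(-62) + (-10 - 1*4) = -372 + (-10 - 4) = -372 - 14 = -386)
g = -395 (g = -9 - 386 = -395)
-g = -1*(-395) = 395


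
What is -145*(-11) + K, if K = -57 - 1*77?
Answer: 1461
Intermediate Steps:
K = -134 (K = -57 - 77 = -134)
-145*(-11) + K = -145*(-11) - 134 = 1595 - 134 = 1461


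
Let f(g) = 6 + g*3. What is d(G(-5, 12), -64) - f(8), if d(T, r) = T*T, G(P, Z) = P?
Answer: -5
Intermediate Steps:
f(g) = 6 + 3*g
d(T, r) = T²
d(G(-5, 12), -64) - f(8) = (-5)² - (6 + 3*8) = 25 - (6 + 24) = 25 - 1*30 = 25 - 30 = -5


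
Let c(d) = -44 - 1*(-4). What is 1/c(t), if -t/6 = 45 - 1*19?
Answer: -1/40 ≈ -0.025000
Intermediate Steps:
t = -156 (t = -6*(45 - 1*19) = -6*(45 - 19) = -6*26 = -156)
c(d) = -40 (c(d) = -44 + 4 = -40)
1/c(t) = 1/(-40) = -1/40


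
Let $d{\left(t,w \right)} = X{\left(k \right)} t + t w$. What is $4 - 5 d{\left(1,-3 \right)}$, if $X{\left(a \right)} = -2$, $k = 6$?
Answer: $29$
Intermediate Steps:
$d{\left(t,w \right)} = - 2 t + t w$
$4 - 5 d{\left(1,-3 \right)} = 4 - 5 \cdot 1 \left(-2 - 3\right) = 4 - 5 \cdot 1 \left(-5\right) = 4 - -25 = 4 + 25 = 29$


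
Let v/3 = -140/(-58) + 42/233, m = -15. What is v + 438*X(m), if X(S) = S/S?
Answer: 3012150/6757 ≈ 445.78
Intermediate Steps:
v = 52584/6757 (v = 3*(-140/(-58) + 42/233) = 3*(-140*(-1/58) + 42*(1/233)) = 3*(70/29 + 42/233) = 3*(17528/6757) = 52584/6757 ≈ 7.7822)
X(S) = 1
v + 438*X(m) = 52584/6757 + 438*1 = 52584/6757 + 438 = 3012150/6757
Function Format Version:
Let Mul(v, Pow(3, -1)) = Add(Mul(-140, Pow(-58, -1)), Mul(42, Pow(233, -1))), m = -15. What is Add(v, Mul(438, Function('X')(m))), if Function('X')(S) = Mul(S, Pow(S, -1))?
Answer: Rational(3012150, 6757) ≈ 445.78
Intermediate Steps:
v = Rational(52584, 6757) (v = Mul(3, Add(Mul(-140, Pow(-58, -1)), Mul(42, Pow(233, -1)))) = Mul(3, Add(Mul(-140, Rational(-1, 58)), Mul(42, Rational(1, 233)))) = Mul(3, Add(Rational(70, 29), Rational(42, 233))) = Mul(3, Rational(17528, 6757)) = Rational(52584, 6757) ≈ 7.7822)
Function('X')(S) = 1
Add(v, Mul(438, Function('X')(m))) = Add(Rational(52584, 6757), Mul(438, 1)) = Add(Rational(52584, 6757), 438) = Rational(3012150, 6757)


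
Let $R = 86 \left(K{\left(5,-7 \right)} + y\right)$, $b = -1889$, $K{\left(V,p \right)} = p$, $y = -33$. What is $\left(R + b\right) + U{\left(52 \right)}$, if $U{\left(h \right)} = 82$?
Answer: $-5247$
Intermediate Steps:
$R = -3440$ ($R = 86 \left(-7 - 33\right) = 86 \left(-40\right) = -3440$)
$\left(R + b\right) + U{\left(52 \right)} = \left(-3440 - 1889\right) + 82 = -5329 + 82 = -5247$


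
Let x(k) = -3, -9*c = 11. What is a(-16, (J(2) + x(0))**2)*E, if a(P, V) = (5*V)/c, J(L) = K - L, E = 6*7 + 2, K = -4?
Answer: -14580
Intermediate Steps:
c = -11/9 (c = -1/9*11 = -11/9 ≈ -1.2222)
E = 44 (E = 42 + 2 = 44)
J(L) = -4 - L
a(P, V) = -45*V/11 (a(P, V) = (5*V)/(-11/9) = (5*V)*(-9/11) = -45*V/11)
a(-16, (J(2) + x(0))**2)*E = -45*((-4 - 1*2) - 3)**2/11*44 = -45*((-4 - 2) - 3)**2/11*44 = -45*(-6 - 3)**2/11*44 = -45/11*(-9)**2*44 = -45/11*81*44 = -3645/11*44 = -14580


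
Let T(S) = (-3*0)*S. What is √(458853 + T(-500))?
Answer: √458853 ≈ 677.39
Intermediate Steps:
T(S) = 0 (T(S) = 0*S = 0)
√(458853 + T(-500)) = √(458853 + 0) = √458853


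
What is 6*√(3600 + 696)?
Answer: 12*√1074 ≈ 393.26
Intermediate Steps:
6*√(3600 + 696) = 6*√4296 = 6*(2*√1074) = 12*√1074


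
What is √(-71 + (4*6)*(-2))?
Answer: I*√119 ≈ 10.909*I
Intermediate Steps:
√(-71 + (4*6)*(-2)) = √(-71 + 24*(-2)) = √(-71 - 48) = √(-119) = I*√119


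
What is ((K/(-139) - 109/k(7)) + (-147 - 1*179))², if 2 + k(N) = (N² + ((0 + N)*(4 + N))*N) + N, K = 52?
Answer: 724535063661721/6794210329 ≈ 1.0664e+5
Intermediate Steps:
k(N) = -2 + N + N² + N²*(4 + N) (k(N) = -2 + ((N² + ((0 + N)*(4 + N))*N) + N) = -2 + ((N² + (N*(4 + N))*N) + N) = -2 + ((N² + N²*(4 + N)) + N) = -2 + (N + N² + N²*(4 + N)) = -2 + N + N² + N²*(4 + N))
((K/(-139) - 109/k(7)) + (-147 - 1*179))² = ((52/(-139) - 109/(-2 + 7 + 7³ + 5*7²)) + (-147 - 1*179))² = ((52*(-1/139) - 109/(-2 + 7 + 343 + 5*49)) + (-147 - 179))² = ((-52/139 - 109/(-2 + 7 + 343 + 245)) - 326)² = ((-52/139 - 109/593) - 326)² = (-45987/82427 - 326)² = (-26917189/82427)² = 724535063661721/6794210329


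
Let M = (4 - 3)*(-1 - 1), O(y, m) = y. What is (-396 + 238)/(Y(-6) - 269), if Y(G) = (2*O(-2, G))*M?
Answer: 158/261 ≈ 0.60536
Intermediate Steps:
M = -2 (M = 1*(-2) = -2)
Y(G) = 8 (Y(G) = (2*(-2))*(-2) = -4*(-2) = 8)
(-396 + 238)/(Y(-6) - 269) = (-396 + 238)/(8 - 269) = -158/(-261) = -158*(-1/261) = 158/261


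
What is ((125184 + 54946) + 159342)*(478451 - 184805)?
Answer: 99684594912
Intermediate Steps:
((125184 + 54946) + 159342)*(478451 - 184805) = (180130 + 159342)*293646 = 339472*293646 = 99684594912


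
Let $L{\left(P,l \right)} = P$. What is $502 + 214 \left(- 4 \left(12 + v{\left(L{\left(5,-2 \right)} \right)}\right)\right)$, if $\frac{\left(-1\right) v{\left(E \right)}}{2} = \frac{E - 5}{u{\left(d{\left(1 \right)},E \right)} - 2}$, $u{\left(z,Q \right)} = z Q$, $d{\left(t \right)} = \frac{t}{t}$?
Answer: $-9770$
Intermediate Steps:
$d{\left(t \right)} = 1$
$u{\left(z,Q \right)} = Q z$
$v{\left(E \right)} = - \frac{2 \left(-5 + E\right)}{-2 + E}$ ($v{\left(E \right)} = - 2 \frac{E - 5}{E 1 - 2} = - 2 \frac{-5 + E}{E - 2} = - 2 \frac{-5 + E}{-2 + E} = - \frac{2 \left(-5 + E\right)}{-2 + E}$)
$502 + 214 \left(- 4 \left(12 + v{\left(L{\left(5,-2 \right)} \right)}\right)\right) = 502 + 214 \left(- 4 \left(12 + \frac{2 \left(5 - 5\right)}{-2 + 5}\right)\right) = 502 + 214 \left(- 4 \left(12 + \frac{2 \left(5 - 5\right)}{3}\right)\right) = 502 + 214 \left(- 4 \left(12 + 2 \cdot \frac{1}{3} \cdot 0\right)\right) = 502 + 214 \left(- 4 \left(12 + 0\right)\right) = 502 + 214 \left(\left(-4\right) 12\right) = 502 + 214 \left(-48\right) = 502 - 10272 = -9770$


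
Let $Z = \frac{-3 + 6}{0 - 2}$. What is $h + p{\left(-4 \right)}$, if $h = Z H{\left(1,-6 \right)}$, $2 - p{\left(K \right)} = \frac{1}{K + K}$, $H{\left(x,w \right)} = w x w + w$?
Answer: $- \frac{343}{8} \approx -42.875$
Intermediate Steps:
$Z = - \frac{3}{2}$ ($Z = \frac{3}{-2} = 3 \left(- \frac{1}{2}\right) = - \frac{3}{2} \approx -1.5$)
$H{\left(x,w \right)} = w + x w^{2}$ ($H{\left(x,w \right)} = x w^{2} + w = w + x w^{2}$)
$p{\left(K \right)} = 2 - \frac{1}{2 K}$ ($p{\left(K \right)} = 2 - \frac{1}{K + K} = 2 - \frac{1}{2 K}$)
$h = -45$ ($h = - \frac{3 \left(- 6 \left(1 - 6\right)\right)}{2} = - \frac{3 \left(\left(-6\right) \left(-5\right)\right)}{2} = \left(- \frac{3}{2}\right) 30 = -45$)
$h + p{\left(-4 \right)} = -45 + \left(2 - \frac{1}{2 \left(-4\right)}\right) = -45 + \left(2 - - \frac{1}{8}\right) = -45 + \left(2 + \frac{1}{8}\right) = -45 + \frac{17}{8} = - \frac{343}{8}$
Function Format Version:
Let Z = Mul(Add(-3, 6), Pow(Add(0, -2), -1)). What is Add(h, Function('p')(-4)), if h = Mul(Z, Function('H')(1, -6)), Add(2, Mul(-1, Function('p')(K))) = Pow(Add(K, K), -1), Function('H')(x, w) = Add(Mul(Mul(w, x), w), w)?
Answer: Rational(-343, 8) ≈ -42.875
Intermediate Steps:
Z = Rational(-3, 2) (Z = Mul(3, Pow(-2, -1)) = Mul(3, Rational(-1, 2)) = Rational(-3, 2) ≈ -1.5000)
Function('H')(x, w) = Add(w, Mul(x, Pow(w, 2))) (Function('H')(x, w) = Add(Mul(x, Pow(w, 2)), w) = Add(w, Mul(x, Pow(w, 2))))
Function('p')(K) = Add(2, Mul(Rational(-1, 2), Pow(K, -1))) (Function('p')(K) = Add(2, Mul(-1, Pow(Add(K, K), -1))) = Add(2, Mul(-1, Pow(Mul(2, K), -1))) = Add(2, Mul(-1, Mul(Rational(1, 2), Pow(K, -1)))) = Add(2, Mul(Rational(-1, 2), Pow(K, -1))))
h = -45 (h = Mul(Rational(-3, 2), Mul(-6, Add(1, Mul(-6, 1)))) = Mul(Rational(-3, 2), Mul(-6, Add(1, -6))) = Mul(Rational(-3, 2), Mul(-6, -5)) = Mul(Rational(-3, 2), 30) = -45)
Add(h, Function('p')(-4)) = Add(-45, Add(2, Mul(Rational(-1, 2), Pow(-4, -1)))) = Add(-45, Add(2, Mul(Rational(-1, 2), Rational(-1, 4)))) = Add(-45, Add(2, Rational(1, 8))) = Add(-45, Rational(17, 8)) = Rational(-343, 8)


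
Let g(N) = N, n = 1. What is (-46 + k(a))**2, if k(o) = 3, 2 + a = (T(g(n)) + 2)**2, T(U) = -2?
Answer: 1849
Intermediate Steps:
a = -2 (a = -2 + (-2 + 2)**2 = -2 + 0**2 = -2 + 0 = -2)
(-46 + k(a))**2 = (-46 + 3)**2 = (-43)**2 = 1849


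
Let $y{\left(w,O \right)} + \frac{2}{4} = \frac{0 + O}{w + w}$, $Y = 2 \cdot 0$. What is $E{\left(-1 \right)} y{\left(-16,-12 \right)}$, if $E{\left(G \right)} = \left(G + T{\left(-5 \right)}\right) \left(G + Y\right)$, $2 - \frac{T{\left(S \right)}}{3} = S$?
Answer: $\frac{5}{2} \approx 2.5$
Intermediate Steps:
$Y = 0$
$T{\left(S \right)} = 6 - 3 S$
$y{\left(w,O \right)} = - \frac{1}{2} + \frac{O}{2 w}$ ($y{\left(w,O \right)} = - \frac{1}{2} + \frac{0 + O}{w + w} = - \frac{1}{2} + \frac{O}{2 w}$)
$E{\left(G \right)} = G \left(21 + G\right)$ ($E{\left(G \right)} = \left(G + \left(6 - -15\right)\right) \left(G + 0\right) = \left(G + \left(6 + 15\right)\right) G = \left(G + 21\right) G = \left(21 + G\right) G = G \left(21 + G\right)$)
$E{\left(-1 \right)} y{\left(-16,-12 \right)} = - (21 - 1) \frac{-12 - -16}{2 \left(-16\right)} = \left(-1\right) 20 \cdot \frac{1}{2} \left(- \frac{1}{16}\right) \left(-12 + 16\right) = - 20 \cdot \frac{1}{2} \left(- \frac{1}{16}\right) 4 = \left(-20\right) \left(- \frac{1}{8}\right) = \frac{5}{2}$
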